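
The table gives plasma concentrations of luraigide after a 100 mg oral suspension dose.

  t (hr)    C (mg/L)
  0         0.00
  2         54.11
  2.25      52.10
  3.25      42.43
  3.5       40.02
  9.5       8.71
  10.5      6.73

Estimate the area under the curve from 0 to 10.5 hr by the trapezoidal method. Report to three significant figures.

AUC = 279 mg/L·hr

Trapezoidal AUC_0→10.5:
  [0→2]: (0.00+54.11)/2 × 2 = 54.11
  [2→2.25]: (54.11+52.10)/2 × 0.25 = 13.27625
  [2.25→3.25]: (52.10+42.43)/2 × 1 = 47.265
  [3.25→3.5]: (42.43+40.02)/2 × 0.25 = 10.30625
  [3.5→9.5]: (40.02+8.71)/2 × 6 = 146.19
  [9.5→10.5]: (8.71+6.73)/2 × 1 = 7.72
  Sum = 278.8675 mg/L·hr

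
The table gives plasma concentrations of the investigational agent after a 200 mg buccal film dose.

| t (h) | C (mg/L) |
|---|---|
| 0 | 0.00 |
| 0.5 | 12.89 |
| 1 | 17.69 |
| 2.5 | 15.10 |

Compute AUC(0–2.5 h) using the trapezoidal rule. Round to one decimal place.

Trapezoidal AUC_0→2.5:
  [0→0.5]: (0.00+12.89)/2 × 0.5 = 3.2225
  [0.5→1]: (12.89+17.69)/2 × 0.5 = 7.645
  [1→2.5]: (17.69+15.10)/2 × 1.5 = 24.5925
  Sum = 35.46 mg/L·h

AUC = 35.5 mg/L·h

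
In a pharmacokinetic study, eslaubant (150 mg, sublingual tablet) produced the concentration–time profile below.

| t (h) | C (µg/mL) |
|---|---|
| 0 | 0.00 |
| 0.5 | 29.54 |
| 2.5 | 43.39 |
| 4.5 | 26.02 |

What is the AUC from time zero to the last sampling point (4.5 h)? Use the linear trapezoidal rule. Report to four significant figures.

Trapezoidal AUC_0→4.5:
  [0→0.5]: (0.00+29.54)/2 × 0.5 = 7.385
  [0.5→2.5]: (29.54+43.39)/2 × 2 = 72.93
  [2.5→4.5]: (43.39+26.02)/2 × 2 = 69.41
  Sum = 149.725 µg/mL·h

AUC = 149.7 µg/mL·h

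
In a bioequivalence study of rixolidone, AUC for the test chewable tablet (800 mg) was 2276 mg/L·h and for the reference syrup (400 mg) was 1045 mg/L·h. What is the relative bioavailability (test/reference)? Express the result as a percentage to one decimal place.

F_rel = 108.9%

F_rel = (AUC_test/D_test) / (AUC_ref/D_ref)
      = (2276/800) / (1045/400)
      = 2.845 / 2.6125 = 1.0890 = 108.90%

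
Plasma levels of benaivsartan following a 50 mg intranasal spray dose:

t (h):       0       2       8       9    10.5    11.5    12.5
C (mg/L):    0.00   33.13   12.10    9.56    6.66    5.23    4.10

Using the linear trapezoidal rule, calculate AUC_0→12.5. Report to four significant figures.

AUC = 202.4 mg/L·h

Trapezoidal AUC_0→12.5:
  [0→2]: (0.00+33.13)/2 × 2 = 33.13
  [2→8]: (33.13+12.10)/2 × 6 = 135.69
  [8→9]: (12.10+9.56)/2 × 1 = 10.83
  [9→10.5]: (9.56+6.66)/2 × 1.5 = 12.165
  [10.5→11.5]: (6.66+5.23)/2 × 1 = 5.945
  [11.5→12.5]: (5.23+4.10)/2 × 1 = 4.665
  Sum = 202.425 mg/L·h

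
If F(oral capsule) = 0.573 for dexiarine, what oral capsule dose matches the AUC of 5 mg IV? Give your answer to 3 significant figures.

D_oral = 8.73 mg

For equal systemic exposure: F × D_ev = D_iv
D_ev = D_iv / F = 5 / 0.573 = 8.726 mg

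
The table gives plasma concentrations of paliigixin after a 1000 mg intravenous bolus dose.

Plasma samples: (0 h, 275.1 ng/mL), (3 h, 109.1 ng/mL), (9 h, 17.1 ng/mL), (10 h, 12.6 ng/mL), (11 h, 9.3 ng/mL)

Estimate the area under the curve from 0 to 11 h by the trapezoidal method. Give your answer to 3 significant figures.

AUC = 981 ng/mL·h

Trapezoidal AUC_0→11:
  [0→3]: (275.1+109.1)/2 × 3 = 576.3
  [3→9]: (109.1+17.1)/2 × 6 = 378.6
  [9→10]: (17.1+12.6)/2 × 1 = 14.85
  [10→11]: (12.6+9.3)/2 × 1 = 10.95
  Sum = 980.7 ng/mL·h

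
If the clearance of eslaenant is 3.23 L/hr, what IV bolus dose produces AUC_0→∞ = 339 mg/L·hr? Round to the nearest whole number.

Dose_iv = CL × AUC_0→∞
     = 3.23 × 339 = 1094.97 mg

Dose = 1095 mg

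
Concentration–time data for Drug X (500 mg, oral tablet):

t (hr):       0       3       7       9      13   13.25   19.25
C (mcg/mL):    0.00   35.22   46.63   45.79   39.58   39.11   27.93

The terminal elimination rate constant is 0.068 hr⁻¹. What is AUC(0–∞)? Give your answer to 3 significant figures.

Trapezoidal AUC_0→19.25:
  [0→3]: (0.00+35.22)/2 × 3 = 52.83
  [3→7]: (35.22+46.63)/2 × 4 = 163.7
  [7→9]: (46.63+45.79)/2 × 2 = 92.42
  [9→13]: (45.79+39.58)/2 × 4 = 170.74
  [13→13.25]: (39.58+39.11)/2 × 0.25 = 9.83625
  [13.25→19.25]: (39.11+27.93)/2 × 6 = 201.12
  Sum = 690.64625 mcg/mL·hr
Extrapolated tail: C_last / k_e = 27.93 / 0.068 = 410.735
AUC_0→∞ = 690.64625 + 410.735 = 1101.38125 mcg/mL·hr

AUC = 1100 mcg/mL·hr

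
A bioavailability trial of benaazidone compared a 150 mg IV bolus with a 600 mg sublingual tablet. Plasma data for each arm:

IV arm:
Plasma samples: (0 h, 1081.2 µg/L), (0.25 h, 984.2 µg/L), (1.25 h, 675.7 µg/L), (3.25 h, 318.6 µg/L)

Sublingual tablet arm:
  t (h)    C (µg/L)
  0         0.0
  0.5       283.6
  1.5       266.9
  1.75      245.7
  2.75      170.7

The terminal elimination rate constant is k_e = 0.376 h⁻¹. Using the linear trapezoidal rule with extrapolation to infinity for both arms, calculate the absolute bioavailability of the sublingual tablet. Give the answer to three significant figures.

Trapezoidal AUC_0→3.25 (IV):
  [0→0.25]: (1081.2+984.2)/2 × 0.25 = 258.175
  [0.25→1.25]: (984.2+675.7)/2 × 1 = 829.95
  [1.25→3.25]: (675.7+318.6)/2 × 2 = 994.3
  Sum = 2082.425 µg/L·h
IV tail: 318.6/0.376 = 847.340; AUC_iv,0→∞ = 2082.425 + 847.340 = 2929.765 µg/L·h
Trapezoidal AUC_0→2.75 (sublingual tablet):
  [0→0.5]: (0.0+283.6)/2 × 0.5 = 70.9
  [0.5→1.5]: (283.6+266.9)/2 × 1 = 275.25
  [1.5→1.75]: (266.9+245.7)/2 × 0.25 = 64.075
  [1.75→2.75]: (245.7+170.7)/2 × 1 = 208.2
  Sum = 618.425 µg/L·h
sublingual tablet tail: 170.7/0.376 = 453.989; AUC_ev,0→∞ = 618.425 + 453.989 = 1072.414 µg/L·h
F = (AUC_ev/D_ev)/(AUC_iv/D_iv) = (1072.414/600)/(2929.765/150) = 1.78736/19.5318 = 0.0915

F = 0.0915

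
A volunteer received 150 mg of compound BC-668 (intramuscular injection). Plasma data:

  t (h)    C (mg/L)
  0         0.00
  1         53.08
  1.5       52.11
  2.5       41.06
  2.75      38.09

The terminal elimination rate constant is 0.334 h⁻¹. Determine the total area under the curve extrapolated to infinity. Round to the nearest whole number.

AUC = 223 mg/L·h

Trapezoidal AUC_0→2.75:
  [0→1]: (0.00+53.08)/2 × 1 = 26.54
  [1→1.5]: (53.08+52.11)/2 × 0.5 = 26.2975
  [1.5→2.5]: (52.11+41.06)/2 × 1 = 46.585
  [2.5→2.75]: (41.06+38.09)/2 × 0.25 = 9.89375
  Sum = 109.31625 mg/L·h
Extrapolated tail: C_last / k_e = 38.09 / 0.334 = 114.042
AUC_0→∞ = 109.31625 + 114.042 = 223.35825 mg/L·h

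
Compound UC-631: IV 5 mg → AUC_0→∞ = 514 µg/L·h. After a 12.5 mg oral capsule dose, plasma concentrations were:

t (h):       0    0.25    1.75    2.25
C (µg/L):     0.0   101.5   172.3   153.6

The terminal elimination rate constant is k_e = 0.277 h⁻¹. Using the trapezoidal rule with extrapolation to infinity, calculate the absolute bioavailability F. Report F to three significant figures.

Trapezoidal AUC_0→2.25 (oral capsule):
  [0→0.25]: (0.0+101.5)/2 × 0.25 = 12.6875
  [0.25→1.75]: (101.5+172.3)/2 × 1.5 = 205.35
  [1.75→2.25]: (172.3+153.6)/2 × 0.5 = 81.475
  Sum = 299.5125 µg/L·h
Tail: C_last/k_e = 153.6/0.277 = 554.513
AUC_0→∞ (oral capsule) = 299.5125 + 554.513 = 854.0255 µg/L·h
F = (AUC_ev/D_ev)/(AUC_iv/D_iv) = (854.0255/12.5)/(514/5) = 68.32204/102.8 = 0.6646

F = 0.665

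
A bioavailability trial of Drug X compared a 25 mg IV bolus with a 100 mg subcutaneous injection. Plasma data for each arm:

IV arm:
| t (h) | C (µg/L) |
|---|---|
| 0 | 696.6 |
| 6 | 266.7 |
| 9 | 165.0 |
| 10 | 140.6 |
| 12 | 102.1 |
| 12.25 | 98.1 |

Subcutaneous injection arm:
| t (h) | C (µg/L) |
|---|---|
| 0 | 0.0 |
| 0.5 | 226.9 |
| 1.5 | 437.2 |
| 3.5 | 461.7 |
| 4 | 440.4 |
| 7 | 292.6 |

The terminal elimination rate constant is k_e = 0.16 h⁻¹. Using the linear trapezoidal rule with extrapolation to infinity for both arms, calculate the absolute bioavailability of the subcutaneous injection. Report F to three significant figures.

Trapezoidal AUC_0→12.25 (IV):
  [0→6]: (696.6+266.7)/2 × 6 = 2889.9
  [6→9]: (266.7+165.0)/2 × 3 = 647.55
  [9→10]: (165.0+140.6)/2 × 1 = 152.8
  [10→12]: (140.6+102.1)/2 × 2 = 242.7
  [12→12.25]: (102.1+98.1)/2 × 0.25 = 25.025
  Sum = 3957.975 µg/L·h
IV tail: 98.1/0.16 = 613.125; AUC_iv,0→∞ = 3957.975 + 613.125 = 4571.1 µg/L·h
Trapezoidal AUC_0→7 (subcutaneous injection):
  [0→0.5]: (0.0+226.9)/2 × 0.5 = 56.725
  [0.5→1.5]: (226.9+437.2)/2 × 1 = 332.05
  [1.5→3.5]: (437.2+461.7)/2 × 2 = 898.9
  [3.5→4]: (461.7+440.4)/2 × 0.5 = 225.525
  [4→7]: (440.4+292.6)/2 × 3 = 1099.5
  Sum = 2612.7 µg/L·h
subcutaneous injection tail: 292.6/0.16 = 1828.750; AUC_ev,0→∞ = 2612.7 + 1828.750 = 4441.45 µg/L·h
F = (AUC_ev/D_ev)/(AUC_iv/D_iv) = (4441.45/100)/(4571.1/25) = 44.4145/182.844 = 0.2429

F = 0.243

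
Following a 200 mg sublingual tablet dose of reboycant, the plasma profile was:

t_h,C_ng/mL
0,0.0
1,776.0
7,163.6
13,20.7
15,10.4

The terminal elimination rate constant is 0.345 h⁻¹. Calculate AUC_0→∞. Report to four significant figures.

Trapezoidal AUC_0→15:
  [0→1]: (0.0+776.0)/2 × 1 = 388.0
  [1→7]: (776.0+163.6)/2 × 6 = 2818.8
  [7→13]: (163.6+20.7)/2 × 6 = 552.9
  [13→15]: (20.7+10.4)/2 × 2 = 31.1
  Sum = 3790.8 ng/mL·h
Extrapolated tail: C_last / k_e = 10.4 / 0.345 = 30.145
AUC_0→∞ = 3790.8 + 30.145 = 3820.945 ng/mL·h

AUC = 3821 ng/mL·h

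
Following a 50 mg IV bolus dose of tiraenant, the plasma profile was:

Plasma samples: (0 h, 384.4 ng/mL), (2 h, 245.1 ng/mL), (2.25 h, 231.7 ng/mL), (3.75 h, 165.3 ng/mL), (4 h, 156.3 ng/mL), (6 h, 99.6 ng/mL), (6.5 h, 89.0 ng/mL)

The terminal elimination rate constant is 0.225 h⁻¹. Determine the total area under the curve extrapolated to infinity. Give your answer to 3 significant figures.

AUC = 1730 ng/mL·h

Trapezoidal AUC_0→6.5:
  [0→2]: (384.4+245.1)/2 × 2 = 629.5
  [2→2.25]: (245.1+231.7)/2 × 0.25 = 59.6
  [2.25→3.75]: (231.7+165.3)/2 × 1.5 = 297.75
  [3.75→4]: (165.3+156.3)/2 × 0.25 = 40.2
  [4→6]: (156.3+99.6)/2 × 2 = 255.9
  [6→6.5]: (99.6+89.0)/2 × 0.5 = 47.15
  Sum = 1330.1 ng/mL·h
Extrapolated tail: C_last / k_e = 89.0 / 0.225 = 395.556
AUC_0→∞ = 1330.1 + 395.556 = 1725.656 ng/mL·h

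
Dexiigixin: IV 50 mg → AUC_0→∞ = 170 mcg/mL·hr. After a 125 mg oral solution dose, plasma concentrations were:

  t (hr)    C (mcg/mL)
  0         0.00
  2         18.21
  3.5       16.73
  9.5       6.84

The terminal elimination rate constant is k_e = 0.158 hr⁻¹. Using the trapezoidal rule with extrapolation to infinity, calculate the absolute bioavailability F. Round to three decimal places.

Trapezoidal AUC_0→9.5 (oral solution):
  [0→2]: (0.00+18.21)/2 × 2 = 18.21
  [2→3.5]: (18.21+16.73)/2 × 1.5 = 26.205
  [3.5→9.5]: (16.73+6.84)/2 × 6 = 70.71
  Sum = 115.125 mcg/mL·hr
Tail: C_last/k_e = 6.84/0.158 = 43.291
AUC_0→∞ (oral solution) = 115.125 + 43.291 = 158.416 mcg/mL·hr
F = (AUC_ev/D_ev)/(AUC_iv/D_iv) = (158.416/125)/(170/50) = 1.267328/3.4 = 0.3727

F = 0.373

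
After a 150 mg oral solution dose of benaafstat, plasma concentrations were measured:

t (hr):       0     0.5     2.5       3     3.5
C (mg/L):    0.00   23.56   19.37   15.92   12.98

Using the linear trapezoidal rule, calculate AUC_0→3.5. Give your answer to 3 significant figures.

Trapezoidal AUC_0→3.5:
  [0→0.5]: (0.00+23.56)/2 × 0.5 = 5.89
  [0.5→2.5]: (23.56+19.37)/2 × 2 = 42.93
  [2.5→3]: (19.37+15.92)/2 × 0.5 = 8.8225
  [3→3.5]: (15.92+12.98)/2 × 0.5 = 7.225
  Sum = 64.8675 mg/L·hr

AUC = 64.9 mg/L·hr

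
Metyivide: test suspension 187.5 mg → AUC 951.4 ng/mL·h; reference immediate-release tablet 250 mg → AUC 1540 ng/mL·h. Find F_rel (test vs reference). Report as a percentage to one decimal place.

F_rel = 82.4%

F_rel = (AUC_test/D_test) / (AUC_ref/D_ref)
      = (951.4/187.5) / (1540/250)
      = 5.07413 / 6.16 = 0.8237 = 82.37%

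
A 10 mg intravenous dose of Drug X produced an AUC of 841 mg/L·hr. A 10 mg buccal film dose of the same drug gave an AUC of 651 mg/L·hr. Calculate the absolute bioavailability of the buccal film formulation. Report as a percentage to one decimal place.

F = (AUC_ev / D_ev) / (AUC_iv / D_iv)
  = (651/10) / (841/10)
  = 65.1 / 84.1 = 0.7741
  = 77.41%

F = 77.4%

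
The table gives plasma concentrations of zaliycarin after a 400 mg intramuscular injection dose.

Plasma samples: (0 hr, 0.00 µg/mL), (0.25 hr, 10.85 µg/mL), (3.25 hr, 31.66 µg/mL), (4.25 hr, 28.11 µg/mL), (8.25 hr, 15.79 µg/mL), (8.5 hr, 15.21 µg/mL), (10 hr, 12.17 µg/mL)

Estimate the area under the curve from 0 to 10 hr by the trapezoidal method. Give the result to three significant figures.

Trapezoidal AUC_0→10:
  [0→0.25]: (0.00+10.85)/2 × 0.25 = 1.35625
  [0.25→3.25]: (10.85+31.66)/2 × 3 = 63.765
  [3.25→4.25]: (31.66+28.11)/2 × 1 = 29.885
  [4.25→8.25]: (28.11+15.79)/2 × 4 = 87.8
  [8.25→8.5]: (15.79+15.21)/2 × 0.25 = 3.875
  [8.5→10]: (15.21+12.17)/2 × 1.5 = 20.535
  Sum = 207.21625 µg/mL·hr

AUC = 207 µg/mL·hr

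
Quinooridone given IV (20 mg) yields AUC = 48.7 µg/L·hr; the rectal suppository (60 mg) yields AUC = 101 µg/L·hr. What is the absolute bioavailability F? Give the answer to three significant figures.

F = 0.691

F = (AUC_ev / D_ev) / (AUC_iv / D_iv)
  = (101/60) / (48.7/20)
  = 1.68333 / 2.435 = 0.6913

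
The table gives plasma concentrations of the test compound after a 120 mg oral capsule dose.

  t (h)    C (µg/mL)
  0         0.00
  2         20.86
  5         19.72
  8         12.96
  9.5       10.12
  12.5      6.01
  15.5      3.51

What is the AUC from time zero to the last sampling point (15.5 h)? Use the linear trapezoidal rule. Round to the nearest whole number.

Trapezoidal AUC_0→15.5:
  [0→2]: (0.00+20.86)/2 × 2 = 20.86
  [2→5]: (20.86+19.72)/2 × 3 = 60.87
  [5→8]: (19.72+12.96)/2 × 3 = 49.02
  [8→9.5]: (12.96+10.12)/2 × 1.5 = 17.31
  [9.5→12.5]: (10.12+6.01)/2 × 3 = 24.195
  [12.5→15.5]: (6.01+3.51)/2 × 3 = 14.28
  Sum = 186.535 µg/mL·h

AUC = 187 µg/mL·h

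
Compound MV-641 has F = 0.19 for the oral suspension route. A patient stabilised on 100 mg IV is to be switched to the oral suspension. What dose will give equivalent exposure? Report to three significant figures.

D_oral = 526 mg

For equal systemic exposure: F × D_ev = D_iv
D_ev = D_iv / F = 100 / 0.19 = 526.316 mg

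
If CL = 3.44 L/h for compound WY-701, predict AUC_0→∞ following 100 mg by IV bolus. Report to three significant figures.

AUC = 29.1 mg/L·h

AUC_0→∞ = Dose_iv / CL
        = 100 / 3.44 = 29.0698 mg/L·h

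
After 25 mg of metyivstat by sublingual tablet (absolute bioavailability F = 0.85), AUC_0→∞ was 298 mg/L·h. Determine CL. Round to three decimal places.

CL = 0.071 L/h

CL = F × Dose / AUC_0→∞
   = 0.85 × 25 / 298 = 0.0713087 L/h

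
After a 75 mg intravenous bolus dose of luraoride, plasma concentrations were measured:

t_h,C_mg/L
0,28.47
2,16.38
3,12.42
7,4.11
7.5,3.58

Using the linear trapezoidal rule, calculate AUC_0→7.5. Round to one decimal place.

Trapezoidal AUC_0→7.5:
  [0→2]: (28.47+16.38)/2 × 2 = 44.85
  [2→3]: (16.38+12.42)/2 × 1 = 14.4
  [3→7]: (12.42+4.11)/2 × 4 = 33.06
  [7→7.5]: (4.11+3.58)/2 × 0.5 = 1.9225
  Sum = 94.2325 mg/L·h

AUC = 94.2 mg/L·h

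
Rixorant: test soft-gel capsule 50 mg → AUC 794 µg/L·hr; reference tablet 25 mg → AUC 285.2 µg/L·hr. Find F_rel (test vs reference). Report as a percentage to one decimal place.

F_rel = (AUC_test/D_test) / (AUC_ref/D_ref)
      = (794/50) / (285.2/25)
      = 15.88 / 11.408 = 1.3920 = 139.20%

F_rel = 139.2%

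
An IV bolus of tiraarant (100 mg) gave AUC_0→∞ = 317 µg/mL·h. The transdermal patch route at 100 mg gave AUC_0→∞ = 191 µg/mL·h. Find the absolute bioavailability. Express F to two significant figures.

F = (AUC_ev / D_ev) / (AUC_iv / D_iv)
  = (191/100) / (317/100)
  = 1.91 / 3.17 = 0.6025

F = 0.60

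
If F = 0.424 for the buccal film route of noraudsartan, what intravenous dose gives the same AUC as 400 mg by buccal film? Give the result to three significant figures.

D_iv = 170 mg

Systemic exposure from an extravascular dose = F × D_ev, so the equivalent IV dose is F × D_ev.
D_iv = F × D_ev = 0.424 × 400 = 169.6 mg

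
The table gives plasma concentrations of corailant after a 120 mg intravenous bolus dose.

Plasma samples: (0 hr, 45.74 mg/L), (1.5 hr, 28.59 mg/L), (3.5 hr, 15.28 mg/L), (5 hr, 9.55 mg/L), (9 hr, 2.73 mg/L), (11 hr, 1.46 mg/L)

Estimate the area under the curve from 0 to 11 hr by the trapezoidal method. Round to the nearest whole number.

AUC = 147 mg/L·hr

Trapezoidal AUC_0→11:
  [0→1.5]: (45.74+28.59)/2 × 1.5 = 55.7475
  [1.5→3.5]: (28.59+15.28)/2 × 2 = 43.87
  [3.5→5]: (15.28+9.55)/2 × 1.5 = 18.6225
  [5→9]: (9.55+2.73)/2 × 4 = 24.56
  [9→11]: (2.73+1.46)/2 × 2 = 4.19
  Sum = 146.99 mg/L·hr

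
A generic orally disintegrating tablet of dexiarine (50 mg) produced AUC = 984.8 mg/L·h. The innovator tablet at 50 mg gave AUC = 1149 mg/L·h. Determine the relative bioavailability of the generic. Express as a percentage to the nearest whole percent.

F_rel = 86%

F_rel = (AUC_test/D_test) / (AUC_ref/D_ref)
      = (984.8/50) / (1149/50)
      = 19.696 / 22.98 = 0.8571 = 85.71%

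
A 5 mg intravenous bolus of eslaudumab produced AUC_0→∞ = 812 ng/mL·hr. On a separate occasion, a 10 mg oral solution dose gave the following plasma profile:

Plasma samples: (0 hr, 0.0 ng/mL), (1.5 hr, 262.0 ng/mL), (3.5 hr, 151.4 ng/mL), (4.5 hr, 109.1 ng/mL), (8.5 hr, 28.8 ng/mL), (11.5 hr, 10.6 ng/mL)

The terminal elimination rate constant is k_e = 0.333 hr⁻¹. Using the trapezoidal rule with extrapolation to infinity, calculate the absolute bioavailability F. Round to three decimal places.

Trapezoidal AUC_0→11.5 (oral solution):
  [0→1.5]: (0.0+262.0)/2 × 1.5 = 196.5
  [1.5→3.5]: (262.0+151.4)/2 × 2 = 413.4
  [3.5→4.5]: (151.4+109.1)/2 × 1 = 130.25
  [4.5→8.5]: (109.1+28.8)/2 × 4 = 275.8
  [8.5→11.5]: (28.8+10.6)/2 × 3 = 59.1
  Sum = 1075.05 ng/mL·hr
Tail: C_last/k_e = 10.6/0.333 = 31.832
AUC_0→∞ (oral solution) = 1075.05 + 31.832 = 1106.882 ng/mL·hr
F = (AUC_ev/D_ev)/(AUC_iv/D_iv) = (1106.882/10)/(812/5) = 110.6882/162.4 = 0.6816

F = 0.682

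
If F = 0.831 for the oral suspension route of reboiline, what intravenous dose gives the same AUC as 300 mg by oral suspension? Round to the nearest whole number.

Systemic exposure from an extravascular dose = F × D_ev, so the equivalent IV dose is F × D_ev.
D_iv = F × D_ev = 0.831 × 300 = 249.3 mg

D_iv = 249 mg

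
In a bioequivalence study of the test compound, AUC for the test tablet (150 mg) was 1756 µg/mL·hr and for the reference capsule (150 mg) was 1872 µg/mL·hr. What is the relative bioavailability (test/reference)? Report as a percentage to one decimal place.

F_rel = 93.8%

F_rel = (AUC_test/D_test) / (AUC_ref/D_ref)
      = (1756/150) / (1872/150)
      = 11.7067 / 12.48 = 0.9380 = 93.80%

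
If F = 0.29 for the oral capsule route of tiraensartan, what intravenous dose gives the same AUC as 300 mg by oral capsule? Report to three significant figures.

D_iv = 87.0 mg

Systemic exposure from an extravascular dose = F × D_ev, so the equivalent IV dose is F × D_ev.
D_iv = F × D_ev = 0.29 × 300 = 87 mg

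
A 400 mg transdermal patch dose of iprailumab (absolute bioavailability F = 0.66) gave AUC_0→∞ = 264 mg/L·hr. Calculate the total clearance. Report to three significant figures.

CL = F × Dose / AUC_0→∞
   = 0.66 × 400 / 264 = 1 L/hr

CL = 1.00 L/hr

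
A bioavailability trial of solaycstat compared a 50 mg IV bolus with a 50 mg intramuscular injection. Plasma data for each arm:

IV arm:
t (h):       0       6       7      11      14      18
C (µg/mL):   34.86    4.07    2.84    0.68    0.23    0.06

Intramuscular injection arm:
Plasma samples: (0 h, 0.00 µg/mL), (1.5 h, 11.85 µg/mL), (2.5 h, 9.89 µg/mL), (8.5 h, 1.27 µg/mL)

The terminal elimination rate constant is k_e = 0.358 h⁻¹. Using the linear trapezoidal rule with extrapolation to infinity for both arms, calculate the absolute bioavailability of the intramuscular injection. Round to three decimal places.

F = 0.439

Trapezoidal AUC_0→18 (IV):
  [0→6]: (34.86+4.07)/2 × 6 = 116.79
  [6→7]: (4.07+2.84)/2 × 1 = 3.455
  [7→11]: (2.84+0.68)/2 × 4 = 7.04
  [11→14]: (0.68+0.23)/2 × 3 = 1.365
  [14→18]: (0.23+0.06)/2 × 4 = 0.58
  Sum = 129.23 µg/mL·h
IV tail: 0.06/0.358 = 0.168; AUC_iv,0→∞ = 129.23 + 0.168 = 129.398 µg/mL·h
Trapezoidal AUC_0→8.5 (intramuscular injection):
  [0→1.5]: (0.00+11.85)/2 × 1.5 = 8.8875
  [1.5→2.5]: (11.85+9.89)/2 × 1 = 10.87
  [2.5→8.5]: (9.89+1.27)/2 × 6 = 33.48
  Sum = 53.2375 µg/mL·h
intramuscular injection tail: 1.27/0.358 = 3.547; AUC_ev,0→∞ = 53.2375 + 3.547 = 56.7845 µg/mL·h
F = (AUC_ev/D_ev)/(AUC_iv/D_iv) = (56.7845/50)/(129.398/50) = 1.13569/2.58796 = 0.4388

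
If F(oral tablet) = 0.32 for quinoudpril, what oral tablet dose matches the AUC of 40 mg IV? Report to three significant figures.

For equal systemic exposure: F × D_ev = D_iv
D_ev = D_iv / F = 40 / 0.32 = 125 mg

D_oral = 125 mg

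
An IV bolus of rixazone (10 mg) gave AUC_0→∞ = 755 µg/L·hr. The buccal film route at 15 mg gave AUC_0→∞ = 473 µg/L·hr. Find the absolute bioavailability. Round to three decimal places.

F = 0.418

F = (AUC_ev / D_ev) / (AUC_iv / D_iv)
  = (473/15) / (755/10)
  = 31.5333 / 75.5 = 0.4177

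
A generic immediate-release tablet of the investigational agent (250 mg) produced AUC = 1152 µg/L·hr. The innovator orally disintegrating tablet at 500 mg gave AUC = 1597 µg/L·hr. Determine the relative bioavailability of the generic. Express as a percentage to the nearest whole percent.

F_rel = (AUC_test/D_test) / (AUC_ref/D_ref)
      = (1152/250) / (1597/500)
      = 4.608 / 3.194 = 1.4427 = 144.27%

F_rel = 144%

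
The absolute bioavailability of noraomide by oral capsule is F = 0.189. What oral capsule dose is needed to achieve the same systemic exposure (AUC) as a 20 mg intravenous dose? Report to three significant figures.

For equal systemic exposure: F × D_ev = D_iv
D_ev = D_iv / F = 20 / 0.189 = 105.82 mg

D_oral = 106 mg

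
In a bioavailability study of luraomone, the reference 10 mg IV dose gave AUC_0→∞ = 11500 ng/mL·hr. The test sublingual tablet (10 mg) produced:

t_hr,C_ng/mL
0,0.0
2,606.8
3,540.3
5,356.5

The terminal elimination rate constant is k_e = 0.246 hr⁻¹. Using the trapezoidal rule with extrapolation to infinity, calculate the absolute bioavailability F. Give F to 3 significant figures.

Trapezoidal AUC_0→5 (sublingual tablet):
  [0→2]: (0.0+606.8)/2 × 2 = 606.8
  [2→3]: (606.8+540.3)/2 × 1 = 573.55
  [3→5]: (540.3+356.5)/2 × 2 = 896.8
  Sum = 2077.15 ng/mL·hr
Tail: C_last/k_e = 356.5/0.246 = 1449.187
AUC_0→∞ (sublingual tablet) = 2077.15 + 1449.187 = 3526.337 ng/mL·hr
F = (AUC_ev/D_ev)/(AUC_iv/D_iv) = (3526.337/10)/(11500/10) = 352.6337/1150 = 0.3066

F = 0.307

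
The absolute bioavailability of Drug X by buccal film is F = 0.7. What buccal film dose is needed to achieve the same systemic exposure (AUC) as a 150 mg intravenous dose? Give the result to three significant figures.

D_buccal = 214 mg

For equal systemic exposure: F × D_ev = D_iv
D_ev = D_iv / F = 150 / 0.7 = 214.286 mg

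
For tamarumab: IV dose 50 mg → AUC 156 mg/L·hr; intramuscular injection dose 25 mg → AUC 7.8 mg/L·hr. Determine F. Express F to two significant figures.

F = 0.10

F = (AUC_ev / D_ev) / (AUC_iv / D_iv)
  = (7.8/25) / (156/50)
  = 0.312 / 3.12 = 0.1000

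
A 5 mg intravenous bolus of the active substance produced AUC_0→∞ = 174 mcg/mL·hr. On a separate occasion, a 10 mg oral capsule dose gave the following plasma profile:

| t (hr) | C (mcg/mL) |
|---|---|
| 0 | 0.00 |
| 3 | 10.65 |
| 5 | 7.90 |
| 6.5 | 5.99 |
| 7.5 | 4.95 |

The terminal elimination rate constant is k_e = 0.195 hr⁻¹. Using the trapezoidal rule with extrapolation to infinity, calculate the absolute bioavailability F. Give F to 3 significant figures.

Trapezoidal AUC_0→7.5 (oral capsule):
  [0→3]: (0.00+10.65)/2 × 3 = 15.975
  [3→5]: (10.65+7.90)/2 × 2 = 18.55
  [5→6.5]: (7.90+5.99)/2 × 1.5 = 10.4175
  [6.5→7.5]: (5.99+4.95)/2 × 1 = 5.47
  Sum = 50.4125 mcg/mL·hr
Tail: C_last/k_e = 4.95/0.195 = 25.385
AUC_0→∞ (oral capsule) = 50.4125 + 25.385 = 75.7975 mcg/mL·hr
F = (AUC_ev/D_ev)/(AUC_iv/D_iv) = (75.7975/10)/(174/5) = 7.57975/34.8 = 0.2178

F = 0.218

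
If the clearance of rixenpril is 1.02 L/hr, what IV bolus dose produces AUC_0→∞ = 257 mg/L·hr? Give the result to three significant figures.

Dose = 262 mg

Dose_iv = CL × AUC_0→∞
     = 1.02 × 257 = 262.14 mg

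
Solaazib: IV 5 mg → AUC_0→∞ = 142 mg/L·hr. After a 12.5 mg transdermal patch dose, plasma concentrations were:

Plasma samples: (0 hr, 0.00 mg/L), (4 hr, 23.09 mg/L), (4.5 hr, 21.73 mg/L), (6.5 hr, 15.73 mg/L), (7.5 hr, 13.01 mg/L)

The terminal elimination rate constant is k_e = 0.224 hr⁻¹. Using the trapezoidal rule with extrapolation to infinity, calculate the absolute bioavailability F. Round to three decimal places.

Trapezoidal AUC_0→7.5 (transdermal patch):
  [0→4]: (0.00+23.09)/2 × 4 = 46.18
  [4→4.5]: (23.09+21.73)/2 × 0.5 = 11.205
  [4.5→6.5]: (21.73+15.73)/2 × 2 = 37.46
  [6.5→7.5]: (15.73+13.01)/2 × 1 = 14.37
  Sum = 109.215 mg/L·hr
Tail: C_last/k_e = 13.01/0.224 = 58.080
AUC_0→∞ (transdermal patch) = 109.215 + 58.080 = 167.295 mg/L·hr
F = (AUC_ev/D_ev)/(AUC_iv/D_iv) = (167.295/12.5)/(142/5) = 13.3836/28.4 = 0.4713

F = 0.471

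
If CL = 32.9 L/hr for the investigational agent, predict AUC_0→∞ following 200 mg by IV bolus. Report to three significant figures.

AUC = 6.08 mg/L·hr

AUC_0→∞ = Dose_iv / CL
        = 200 / 32.9 = 6.07903 mg/L·hr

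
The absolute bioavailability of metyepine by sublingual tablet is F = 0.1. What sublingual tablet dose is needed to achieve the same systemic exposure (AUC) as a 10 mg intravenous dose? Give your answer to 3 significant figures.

D_sublingual = 100 mg

For equal systemic exposure: F × D_ev = D_iv
D_ev = D_iv / F = 10 / 0.1 = 100 mg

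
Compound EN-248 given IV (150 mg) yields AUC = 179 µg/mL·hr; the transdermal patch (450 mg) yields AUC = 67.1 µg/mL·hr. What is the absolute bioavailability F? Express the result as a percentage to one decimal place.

F = (AUC_ev / D_ev) / (AUC_iv / D_iv)
  = (67.1/450) / (179/150)
  = 0.149111 / 1.19333 = 0.1250
  = 12.50%

F = 12.5%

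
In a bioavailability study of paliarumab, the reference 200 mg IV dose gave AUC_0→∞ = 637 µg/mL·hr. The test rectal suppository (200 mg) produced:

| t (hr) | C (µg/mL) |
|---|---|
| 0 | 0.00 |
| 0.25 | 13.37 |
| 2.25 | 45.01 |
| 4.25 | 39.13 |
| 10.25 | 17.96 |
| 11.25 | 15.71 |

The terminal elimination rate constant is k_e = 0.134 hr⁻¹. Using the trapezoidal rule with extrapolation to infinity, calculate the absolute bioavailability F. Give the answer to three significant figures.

Trapezoidal AUC_0→11.25 (rectal suppository):
  [0→0.25]: (0.00+13.37)/2 × 0.25 = 1.67125
  [0.25→2.25]: (13.37+45.01)/2 × 2 = 58.38
  [2.25→4.25]: (45.01+39.13)/2 × 2 = 84.14
  [4.25→10.25]: (39.13+17.96)/2 × 6 = 171.27
  [10.25→11.25]: (17.96+15.71)/2 × 1 = 16.835
  Sum = 332.29625 µg/mL·hr
Tail: C_last/k_e = 15.71/0.134 = 117.239
AUC_0→∞ (rectal suppository) = 332.29625 + 117.239 = 449.53525 µg/mL·hr
F = (AUC_ev/D_ev)/(AUC_iv/D_iv) = (449.53525/200)/(637/200) = 2.24768/3.185 = 0.7057

F = 0.706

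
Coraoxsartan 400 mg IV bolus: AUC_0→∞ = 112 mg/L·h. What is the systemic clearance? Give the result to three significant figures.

CL = Dose_iv / AUC_0→∞
   = 400 / 112 = 3.57143 L/h

CL = 3.57 L/h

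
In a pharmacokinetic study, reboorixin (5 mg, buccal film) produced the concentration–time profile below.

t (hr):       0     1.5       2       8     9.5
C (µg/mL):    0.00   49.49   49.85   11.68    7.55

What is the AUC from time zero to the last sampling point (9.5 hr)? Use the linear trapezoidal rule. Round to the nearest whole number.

AUC = 261 µg/mL·hr

Trapezoidal AUC_0→9.5:
  [0→1.5]: (0.00+49.49)/2 × 1.5 = 37.1175
  [1.5→2]: (49.49+49.85)/2 × 0.5 = 24.835
  [2→8]: (49.85+11.68)/2 × 6 = 184.59
  [8→9.5]: (11.68+7.55)/2 × 1.5 = 14.4225
  Sum = 260.965 µg/mL·hr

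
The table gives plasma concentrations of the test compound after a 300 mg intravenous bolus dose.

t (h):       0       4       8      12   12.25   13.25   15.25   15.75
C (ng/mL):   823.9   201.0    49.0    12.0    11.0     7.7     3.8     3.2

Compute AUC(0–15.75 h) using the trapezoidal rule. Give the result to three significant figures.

Trapezoidal AUC_0→15.75:
  [0→4]: (823.9+201.0)/2 × 4 = 2049.8
  [4→8]: (201.0+49.0)/2 × 4 = 500.0
  [8→12]: (49.0+12.0)/2 × 4 = 122.0
  [12→12.25]: (12.0+11.0)/2 × 0.25 = 2.875
  [12.25→13.25]: (11.0+7.7)/2 × 1 = 9.35
  [13.25→15.25]: (7.7+3.8)/2 × 2 = 11.5
  [15.25→15.75]: (3.8+3.2)/2 × 0.5 = 1.75
  Sum = 2697.275 ng/mL·h

AUC = 2700 ng/mL·h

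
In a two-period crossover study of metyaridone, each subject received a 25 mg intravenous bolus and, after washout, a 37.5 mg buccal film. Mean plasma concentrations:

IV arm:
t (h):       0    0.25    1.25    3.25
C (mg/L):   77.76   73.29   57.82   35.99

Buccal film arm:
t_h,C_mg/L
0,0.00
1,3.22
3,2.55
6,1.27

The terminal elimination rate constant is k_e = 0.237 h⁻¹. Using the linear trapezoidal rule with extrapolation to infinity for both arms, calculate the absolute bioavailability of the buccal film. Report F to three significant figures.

Trapezoidal AUC_0→3.25 (IV):
  [0→0.25]: (77.76+73.29)/2 × 0.25 = 18.88125
  [0.25→1.25]: (73.29+57.82)/2 × 1 = 65.555
  [1.25→3.25]: (57.82+35.99)/2 × 2 = 93.81
  Sum = 178.24625 mg/L·h
IV tail: 35.99/0.237 = 151.857; AUC_iv,0→∞ = 178.24625 + 151.857 = 330.10325 mg/L·h
Trapezoidal AUC_0→6 (buccal film):
  [0→1]: (0.00+3.22)/2 × 1 = 1.61
  [1→3]: (3.22+2.55)/2 × 2 = 5.77
  [3→6]: (2.55+1.27)/2 × 3 = 5.73
  Sum = 13.11 mg/L·h
buccal film tail: 1.27/0.237 = 5.359; AUC_ev,0→∞ = 13.11 + 5.359 = 18.469 mg/L·h
F = (AUC_ev/D_ev)/(AUC_iv/D_iv) = (18.469/37.5)/(330.10325/25) = 0.492507/13.20413 = 0.0373

F = 0.0373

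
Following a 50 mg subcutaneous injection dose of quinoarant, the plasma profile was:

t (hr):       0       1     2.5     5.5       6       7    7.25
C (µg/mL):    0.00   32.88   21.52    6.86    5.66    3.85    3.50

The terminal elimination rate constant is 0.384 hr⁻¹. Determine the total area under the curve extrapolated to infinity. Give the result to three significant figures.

Trapezoidal AUC_0→7.25:
  [0→1]: (0.00+32.88)/2 × 1 = 16.44
  [1→2.5]: (32.88+21.52)/2 × 1.5 = 40.8
  [2.5→5.5]: (21.52+6.86)/2 × 3 = 42.57
  [5.5→6]: (6.86+5.66)/2 × 0.5 = 3.13
  [6→7]: (5.66+3.85)/2 × 1 = 4.755
  [7→7.25]: (3.85+3.50)/2 × 0.25 = 0.91875
  Sum = 108.61375 µg/mL·hr
Extrapolated tail: C_last / k_e = 3.50 / 0.384 = 9.115
AUC_0→∞ = 108.61375 + 9.115 = 117.72875 µg/mL·hr

AUC = 118 µg/mL·hr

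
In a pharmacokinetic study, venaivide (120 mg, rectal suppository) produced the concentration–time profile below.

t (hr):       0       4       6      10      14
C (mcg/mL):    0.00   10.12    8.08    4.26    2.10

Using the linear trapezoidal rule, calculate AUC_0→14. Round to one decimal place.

Trapezoidal AUC_0→14:
  [0→4]: (0.00+10.12)/2 × 4 = 20.24
  [4→6]: (10.12+8.08)/2 × 2 = 18.2
  [6→10]: (8.08+4.26)/2 × 4 = 24.68
  [10→14]: (4.26+2.10)/2 × 4 = 12.72
  Sum = 75.84 mcg/mL·hr

AUC = 75.8 mcg/mL·hr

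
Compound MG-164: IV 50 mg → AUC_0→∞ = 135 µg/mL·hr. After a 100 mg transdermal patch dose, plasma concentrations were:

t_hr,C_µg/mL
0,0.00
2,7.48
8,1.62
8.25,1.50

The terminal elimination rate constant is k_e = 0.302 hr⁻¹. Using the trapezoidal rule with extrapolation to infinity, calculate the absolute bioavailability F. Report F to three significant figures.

Trapezoidal AUC_0→8.25 (transdermal patch):
  [0→2]: (0.00+7.48)/2 × 2 = 7.48
  [2→8]: (7.48+1.62)/2 × 6 = 27.3
  [8→8.25]: (1.62+1.50)/2 × 0.25 = 0.39
  Sum = 35.17 µg/mL·hr
Tail: C_last/k_e = 1.50/0.302 = 4.967
AUC_0→∞ (transdermal patch) = 35.17 + 4.967 = 40.137 µg/mL·hr
F = (AUC_ev/D_ev)/(AUC_iv/D_iv) = (40.137/100)/(135/50) = 0.40137/2.7 = 0.1487

F = 0.149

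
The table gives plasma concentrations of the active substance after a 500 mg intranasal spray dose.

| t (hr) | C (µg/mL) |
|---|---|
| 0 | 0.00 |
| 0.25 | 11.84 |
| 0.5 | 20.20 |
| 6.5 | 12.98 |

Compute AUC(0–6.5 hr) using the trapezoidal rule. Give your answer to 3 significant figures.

Trapezoidal AUC_0→6.5:
  [0→0.25]: (0.00+11.84)/2 × 0.25 = 1.48
  [0.25→0.5]: (11.84+20.20)/2 × 0.25 = 4.005
  [0.5→6.5]: (20.20+12.98)/2 × 6 = 99.54
  Sum = 105.025 µg/mL·hr

AUC = 105 µg/mL·hr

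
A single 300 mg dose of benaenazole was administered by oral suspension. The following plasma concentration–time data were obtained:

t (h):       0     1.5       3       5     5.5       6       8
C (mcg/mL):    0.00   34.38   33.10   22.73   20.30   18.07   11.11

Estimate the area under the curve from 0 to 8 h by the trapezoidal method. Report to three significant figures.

AUC = 182 mcg/mL·h

Trapezoidal AUC_0→8:
  [0→1.5]: (0.00+34.38)/2 × 1.5 = 25.785
  [1.5→3]: (34.38+33.10)/2 × 1.5 = 50.61
  [3→5]: (33.10+22.73)/2 × 2 = 55.83
  [5→5.5]: (22.73+20.30)/2 × 0.5 = 10.7575
  [5.5→6]: (20.30+18.07)/2 × 0.5 = 9.5925
  [6→8]: (18.07+11.11)/2 × 2 = 29.18
  Sum = 181.755 mcg/mL·h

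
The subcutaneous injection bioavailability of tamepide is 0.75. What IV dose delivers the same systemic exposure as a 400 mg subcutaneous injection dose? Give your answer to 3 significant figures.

Systemic exposure from an extravascular dose = F × D_ev, so the equivalent IV dose is F × D_ev.
D_iv = F × D_ev = 0.75 × 400 = 300 mg

D_iv = 300 mg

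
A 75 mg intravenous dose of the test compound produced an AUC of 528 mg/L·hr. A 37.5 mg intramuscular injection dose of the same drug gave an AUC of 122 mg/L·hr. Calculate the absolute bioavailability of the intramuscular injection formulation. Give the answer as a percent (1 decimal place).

F = 46.2%

F = (AUC_ev / D_ev) / (AUC_iv / D_iv)
  = (122/37.5) / (528/75)
  = 3.25333 / 7.04 = 0.4621
  = 46.21%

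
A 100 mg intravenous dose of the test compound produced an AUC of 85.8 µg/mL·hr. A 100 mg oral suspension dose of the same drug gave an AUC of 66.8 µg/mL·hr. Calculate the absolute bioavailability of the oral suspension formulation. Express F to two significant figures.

F = 0.78

F = (AUC_ev / D_ev) / (AUC_iv / D_iv)
  = (66.8/100) / (85.8/100)
  = 0.668 / 0.858 = 0.7786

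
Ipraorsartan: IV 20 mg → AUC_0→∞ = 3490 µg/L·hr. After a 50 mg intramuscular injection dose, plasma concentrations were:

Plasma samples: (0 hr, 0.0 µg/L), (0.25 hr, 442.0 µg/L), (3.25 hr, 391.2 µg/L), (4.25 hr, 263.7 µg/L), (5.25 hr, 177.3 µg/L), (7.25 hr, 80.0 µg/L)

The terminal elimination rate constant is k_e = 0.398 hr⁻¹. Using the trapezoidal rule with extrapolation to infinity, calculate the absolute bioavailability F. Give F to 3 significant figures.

Trapezoidal AUC_0→7.25 (intramuscular injection):
  [0→0.25]: (0.0+442.0)/2 × 0.25 = 55.25
  [0.25→3.25]: (442.0+391.2)/2 × 3 = 1249.8
  [3.25→4.25]: (391.2+263.7)/2 × 1 = 327.45
  [4.25→5.25]: (263.7+177.3)/2 × 1 = 220.5
  [5.25→7.25]: (177.3+80.0)/2 × 2 = 257.3
  Sum = 2110.3 µg/L·hr
Tail: C_last/k_e = 80.0/0.398 = 201.005
AUC_0→∞ (intramuscular injection) = 2110.3 + 201.005 = 2311.305 µg/L·hr
F = (AUC_ev/D_ev)/(AUC_iv/D_iv) = (2311.305/50)/(3490/20) = 46.2261/174.5 = 0.2649

F = 0.265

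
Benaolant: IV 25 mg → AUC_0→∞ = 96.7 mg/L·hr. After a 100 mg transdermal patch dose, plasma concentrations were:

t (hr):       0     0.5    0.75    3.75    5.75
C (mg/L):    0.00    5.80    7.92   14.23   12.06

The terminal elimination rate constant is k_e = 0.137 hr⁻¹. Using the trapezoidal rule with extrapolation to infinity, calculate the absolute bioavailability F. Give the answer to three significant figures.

F = 0.390

Trapezoidal AUC_0→5.75 (transdermal patch):
  [0→0.5]: (0.00+5.80)/2 × 0.5 = 1.45
  [0.5→0.75]: (5.80+7.92)/2 × 0.25 = 1.715
  [0.75→3.75]: (7.92+14.23)/2 × 3 = 33.225
  [3.75→5.75]: (14.23+12.06)/2 × 2 = 26.29
  Sum = 62.68 mg/L·hr
Tail: C_last/k_e = 12.06/0.137 = 88.029
AUC_0→∞ (transdermal patch) = 62.68 + 88.029 = 150.709 mg/L·hr
F = (AUC_ev/D_ev)/(AUC_iv/D_iv) = (150.709/100)/(96.7/25) = 1.50709/3.868 = 0.3896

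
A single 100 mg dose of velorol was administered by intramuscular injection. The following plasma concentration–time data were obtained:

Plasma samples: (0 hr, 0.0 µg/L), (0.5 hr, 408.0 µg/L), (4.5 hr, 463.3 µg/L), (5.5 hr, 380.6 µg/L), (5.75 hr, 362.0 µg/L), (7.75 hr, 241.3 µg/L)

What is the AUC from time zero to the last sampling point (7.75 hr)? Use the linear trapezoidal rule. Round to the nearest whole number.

Trapezoidal AUC_0→7.75:
  [0→0.5]: (0.0+408.0)/2 × 0.5 = 102.0
  [0.5→4.5]: (408.0+463.3)/2 × 4 = 1742.6
  [4.5→5.5]: (463.3+380.6)/2 × 1 = 421.95
  [5.5→5.75]: (380.6+362.0)/2 × 0.25 = 92.825
  [5.75→7.75]: (362.0+241.3)/2 × 2 = 603.3
  Sum = 2962.675 µg/L·hr

AUC = 2963 µg/L·hr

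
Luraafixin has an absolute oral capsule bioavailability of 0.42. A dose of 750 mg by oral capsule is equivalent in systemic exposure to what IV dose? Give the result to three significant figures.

D_iv = 315 mg

Systemic exposure from an extravascular dose = F × D_ev, so the equivalent IV dose is F × D_ev.
D_iv = F × D_ev = 0.42 × 750 = 315 mg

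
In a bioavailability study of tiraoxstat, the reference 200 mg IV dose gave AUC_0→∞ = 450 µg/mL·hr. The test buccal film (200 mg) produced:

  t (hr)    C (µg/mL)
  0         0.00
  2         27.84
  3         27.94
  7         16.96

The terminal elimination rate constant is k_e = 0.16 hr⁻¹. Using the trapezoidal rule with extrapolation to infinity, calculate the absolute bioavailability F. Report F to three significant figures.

Trapezoidal AUC_0→7 (buccal film):
  [0→2]: (0.00+27.84)/2 × 2 = 27.84
  [2→3]: (27.84+27.94)/2 × 1 = 27.89
  [3→7]: (27.94+16.96)/2 × 4 = 89.8
  Sum = 145.53 µg/mL·hr
Tail: C_last/k_e = 16.96/0.16 = 106.000
AUC_0→∞ (buccal film) = 145.53 + 106.000 = 251.53 µg/mL·hr
F = (AUC_ev/D_ev)/(AUC_iv/D_iv) = (251.53/200)/(450/200) = 1.25765/2.25 = 0.5590

F = 0.559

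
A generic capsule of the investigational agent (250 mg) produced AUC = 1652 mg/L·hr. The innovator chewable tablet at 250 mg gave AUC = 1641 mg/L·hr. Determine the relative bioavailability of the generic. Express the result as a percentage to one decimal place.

F_rel = (AUC_test/D_test) / (AUC_ref/D_ref)
      = (1652/250) / (1641/250)
      = 6.608 / 6.564 = 1.0067 = 100.67%

F_rel = 100.7%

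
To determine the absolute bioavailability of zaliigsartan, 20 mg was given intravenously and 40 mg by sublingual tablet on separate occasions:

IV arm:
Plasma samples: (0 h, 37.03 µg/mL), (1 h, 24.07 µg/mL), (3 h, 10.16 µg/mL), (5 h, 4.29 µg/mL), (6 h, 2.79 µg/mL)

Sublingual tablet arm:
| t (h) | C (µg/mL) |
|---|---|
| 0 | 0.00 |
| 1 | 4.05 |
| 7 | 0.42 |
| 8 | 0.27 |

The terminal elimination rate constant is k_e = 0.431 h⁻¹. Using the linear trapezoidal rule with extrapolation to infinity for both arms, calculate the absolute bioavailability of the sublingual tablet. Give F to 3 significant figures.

F = 0.0919

Trapezoidal AUC_0→6 (IV):
  [0→1]: (37.03+24.07)/2 × 1 = 30.55
  [1→3]: (24.07+10.16)/2 × 2 = 34.23
  [3→5]: (10.16+4.29)/2 × 2 = 14.45
  [5→6]: (4.29+2.79)/2 × 1 = 3.54
  Sum = 82.77 µg/mL·h
IV tail: 2.79/0.431 = 6.473; AUC_iv,0→∞ = 82.77 + 6.473 = 89.243 µg/mL·h
Trapezoidal AUC_0→8 (sublingual tablet):
  [0→1]: (0.00+4.05)/2 × 1 = 2.025
  [1→7]: (4.05+0.42)/2 × 6 = 13.41
  [7→8]: (0.42+0.27)/2 × 1 = 0.345
  Sum = 15.78 µg/mL·h
sublingual tablet tail: 0.27/0.431 = 0.626; AUC_ev,0→∞ = 15.78 + 0.626 = 16.406 µg/mL·h
F = (AUC_ev/D_ev)/(AUC_iv/D_iv) = (16.406/40)/(89.243/20) = 0.41015/4.46215 = 0.0919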